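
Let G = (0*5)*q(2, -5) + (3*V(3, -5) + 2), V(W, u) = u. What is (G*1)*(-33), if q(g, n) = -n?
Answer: 429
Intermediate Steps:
G = -13 (G = (0*5)*(-1*(-5)) + (3*(-5) + 2) = 0*5 + (-15 + 2) = 0 - 13 = -13)
(G*1)*(-33) = -13*1*(-33) = -13*(-33) = 429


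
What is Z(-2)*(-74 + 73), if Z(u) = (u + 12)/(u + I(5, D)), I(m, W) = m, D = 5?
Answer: -10/3 ≈ -3.3333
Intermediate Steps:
Z(u) = (12 + u)/(5 + u) (Z(u) = (u + 12)/(u + 5) = (12 + u)/(5 + u))
Z(-2)*(-74 + 73) = ((12 - 2)/(5 - 2))*(-74 + 73) = (10/3)*(-1) = -10/3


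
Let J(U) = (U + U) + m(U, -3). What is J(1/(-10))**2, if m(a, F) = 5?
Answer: 576/25 ≈ 23.040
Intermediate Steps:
J(U) = 5 + 2*U (J(U) = (U + U) + 5 = 2*U + 5 = 5 + 2*U)
J(1/(-10))**2 = (5 + 2/(-10))**2 = (5 + 2*(-1/10))**2 = (5 - 1/5)**2 = (24/5)**2 = 576/25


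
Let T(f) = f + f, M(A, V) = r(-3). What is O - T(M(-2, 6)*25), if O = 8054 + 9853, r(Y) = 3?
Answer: 17757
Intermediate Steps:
M(A, V) = 3
T(f) = 2*f
O = 17907
O - T(M(-2, 6)*25) = 17907 - 2*3*25 = 17907 - 2*75 = 17907 - 1*150 = 17907 - 150 = 17757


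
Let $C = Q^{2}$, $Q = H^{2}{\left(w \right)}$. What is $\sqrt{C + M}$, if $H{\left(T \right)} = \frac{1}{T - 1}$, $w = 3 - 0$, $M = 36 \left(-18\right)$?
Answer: $\frac{i \sqrt{10367}}{4} \approx 25.455 i$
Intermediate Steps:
$M = -648$
$w = 3$ ($w = 3 + 0 = 3$)
$H{\left(T \right)} = \frac{1}{-1 + T}$
$Q = \frac{1}{4}$ ($Q = \left(\frac{1}{-1 + 3}\right)^{2} = \left(\frac{1}{2}\right)^{2} = \frac{1}{4} \approx 0.25$)
$C = \frac{1}{16}$ ($C = \left(\frac{1}{4}\right)^{2} = \frac{1}{16} \approx 0.0625$)
$\sqrt{C + M} = \sqrt{\frac{1}{16} - 648} = \sqrt{- \frac{10367}{16}} = \frac{i \sqrt{10367}}{4}$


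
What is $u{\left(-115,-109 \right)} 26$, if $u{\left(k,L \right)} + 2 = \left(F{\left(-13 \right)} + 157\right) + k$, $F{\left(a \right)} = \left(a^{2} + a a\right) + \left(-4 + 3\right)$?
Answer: $9802$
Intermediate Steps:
$F{\left(a \right)} = -1 + 2 a^{2}$ ($F{\left(a \right)} = \left(a^{2} + a^{2}\right) - 1 = 2 a^{2} - 1 = -1 + 2 a^{2}$)
$u{\left(k,L \right)} = 492 + k$ ($u{\left(k,L \right)} = -2 + \left(\left(\left(-1 + 2 \left(-13\right)^{2}\right) + 157\right) + k\right) = -2 + \left(\left(\left(-1 + 2 \cdot 169\right) + 157\right) + k\right) = -2 + \left(\left(\left(-1 + 338\right) + 157\right) + k\right) = -2 + \left(\left(337 + 157\right) + k\right) = -2 + \left(494 + k\right) = 492 + k$)
$u{\left(-115,-109 \right)} 26 = \left(492 - 115\right) 26 = 377 \cdot 26 = 9802$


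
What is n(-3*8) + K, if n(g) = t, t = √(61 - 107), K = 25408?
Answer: 25408 + I*√46 ≈ 25408.0 + 6.7823*I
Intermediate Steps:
t = I*√46 (t = √(-46) = I*√46 ≈ 6.7823*I)
n(g) = I*√46
n(-3*8) + K = I*√46 + 25408 = 25408 + I*√46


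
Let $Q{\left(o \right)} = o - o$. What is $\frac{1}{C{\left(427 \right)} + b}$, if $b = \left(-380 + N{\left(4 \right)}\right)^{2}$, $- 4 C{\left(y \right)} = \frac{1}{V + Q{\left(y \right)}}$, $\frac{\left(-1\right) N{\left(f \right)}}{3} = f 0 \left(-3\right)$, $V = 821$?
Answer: $\frac{3284}{474209599} \approx 6.9252 \cdot 10^{-6}$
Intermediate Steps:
$Q{\left(o \right)} = 0$
$N{\left(f \right)} = 0$ ($N{\left(f \right)} = - 3 f 0 \left(-3\right) = - 3 \cdot 0 \left(-3\right) = \left(-3\right) 0 = 0$)
$C{\left(y \right)} = - \frac{1}{3284}$ ($C{\left(y \right)} = - \frac{1}{4 \left(821 + 0\right)} = - \frac{1}{4 \cdot 821} = \left(- \frac{1}{4}\right) \frac{1}{821} = - \frac{1}{3284}$)
$b = 144400$ ($b = \left(-380 + 0\right)^{2} = \left(-380\right)^{2} = 144400$)
$\frac{1}{C{\left(427 \right)} + b} = \frac{1}{- \frac{1}{3284} + 144400} = \frac{1}{\frac{474209599}{3284}} = \frac{3284}{474209599}$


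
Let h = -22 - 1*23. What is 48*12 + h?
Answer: 531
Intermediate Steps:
h = -45 (h = -22 - 23 = -45)
48*12 + h = 48*12 - 45 = 576 - 45 = 531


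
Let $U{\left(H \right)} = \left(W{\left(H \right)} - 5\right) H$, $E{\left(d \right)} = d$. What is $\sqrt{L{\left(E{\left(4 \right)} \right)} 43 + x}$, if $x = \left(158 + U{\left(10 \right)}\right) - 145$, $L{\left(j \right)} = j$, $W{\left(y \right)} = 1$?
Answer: $\sqrt{145} \approx 12.042$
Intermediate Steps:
$U{\left(H \right)} = - 4 H$ ($U{\left(H \right)} = \left(1 - 5\right) H = - 4 H$)
$x = -27$ ($x = \left(158 - 40\right) - 145 = 118 - 145 = -27$)
$\sqrt{L{\left(E{\left(4 \right)} \right)} 43 + x} = \sqrt{4 \cdot 43 - 27} = \sqrt{172 - 27} = \sqrt{145}$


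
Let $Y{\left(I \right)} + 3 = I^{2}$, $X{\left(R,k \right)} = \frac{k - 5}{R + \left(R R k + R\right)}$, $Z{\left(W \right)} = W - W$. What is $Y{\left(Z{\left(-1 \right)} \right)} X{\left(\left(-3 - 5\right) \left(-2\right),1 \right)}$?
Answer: $\frac{1}{24} \approx 0.041667$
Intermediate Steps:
$Z{\left(W \right)} = 0$
$X{\left(R,k \right)} = \frac{-5 + k}{2 R + k R^{2}}$ ($X{\left(R,k \right)} = \frac{-5 + k}{R + \left(R^{2} k + R\right)} = \frac{-5 + k}{R + \left(k R^{2} + R\right)} = \frac{-5 + k}{R + \left(R + k R^{2}\right)} = \frac{-5 + k}{2 R + k R^{2}}$)
$Y{\left(I \right)} = -3 + I^{2}$
$Y{\left(Z{\left(-1 \right)} \right)} X{\left(\left(-3 - 5\right) \left(-2\right),1 \right)} = \left(-3 + 0^{2}\right) \frac{-5 + 1}{\left(-3 - 5\right) \left(-2\right) \left(2 + \left(-3 - 5\right) \left(-2\right) 1\right)} = \left(-3 + 0\right) \frac{1}{\left(-8\right) \left(-2\right)} \frac{1}{2 + \left(-8\right) \left(-2\right) 1} \left(-4\right) = - 3 \cdot \frac{1}{16} \frac{1}{2 + 16 \cdot 1} \left(-4\right) = - 3 \cdot \frac{1}{16} \frac{1}{2 + 16} \left(-4\right) = - 3 \cdot \frac{1}{16} \cdot \frac{1}{18} \left(-4\right) = \left(-3\right) \left(- \frac{1}{72}\right) = \frac{1}{24}$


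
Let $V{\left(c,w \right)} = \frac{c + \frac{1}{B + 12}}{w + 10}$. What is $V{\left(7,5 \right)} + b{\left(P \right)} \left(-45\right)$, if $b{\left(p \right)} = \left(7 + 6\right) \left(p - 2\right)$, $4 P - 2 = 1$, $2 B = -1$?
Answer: $\frac{1009777}{1380} \approx 731.72$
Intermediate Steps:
$B = - \frac{1}{2}$ ($B = \frac{1}{2} \left(-1\right) = - \frac{1}{2} \approx -0.5$)
$P = \frac{3}{4}$ ($P = \frac{1}{2} + \frac{1}{4} \cdot 1 = \frac{1}{2} + \frac{1}{4} = \frac{3}{4} \approx 0.75$)
$b{\left(p \right)} = -26 + 13 p$ ($b{\left(p \right)} = 13 \left(-2 + p\right) = -26 + 13 p$)
$V{\left(c,w \right)} = \frac{\frac{2}{23} + c}{10 + w}$ ($V{\left(c,w \right)} = \frac{c + \frac{1}{- \frac{1}{2} + 12}}{w + 10} = \frac{c + \frac{1}{\frac{23}{2}}}{10 + w} = \frac{c + \frac{2}{23}}{10 + w} = \frac{\frac{2}{23} + c}{10 + w}$)
$V{\left(7,5 \right)} + b{\left(P \right)} \left(-45\right) = \frac{\frac{2}{23} + 7}{10 + 5} + \left(-26 + 13 \cdot \frac{3}{4}\right) \left(-45\right) = \frac{1}{15} \cdot \frac{163}{23} + \left(-26 + \frac{39}{4}\right) \left(-45\right) = \frac{1}{15} \cdot \frac{163}{23} - - \frac{2925}{4} = \frac{163}{345} + \frac{2925}{4} = \frac{1009777}{1380}$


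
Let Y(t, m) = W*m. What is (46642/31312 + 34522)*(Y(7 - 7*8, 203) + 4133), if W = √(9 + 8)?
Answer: 2233885479149/15656 + 109721449859*√17/15656 ≈ 1.7158e+8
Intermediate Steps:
W = √17 ≈ 4.1231
Y(t, m) = m*√17 (Y(t, m) = √17*m = m*√17)
(46642/31312 + 34522)*(Y(7 - 7*8, 203) + 4133) = (46642/31312 + 34522)*(203*√17 + 4133) = (46642*(1/31312) + 34522)*(4133 + 203*√17) = (23321/15656 + 34522)*(4133 + 203*√17) = 540499753*(4133 + 203*√17)/15656 = 2233885479149/15656 + 109721449859*√17/15656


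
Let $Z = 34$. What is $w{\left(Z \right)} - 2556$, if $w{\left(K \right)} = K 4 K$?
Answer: $2068$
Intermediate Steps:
$w{\left(K \right)} = 4 K^{2}$ ($w{\left(K \right)} = 4 K K = 4 K^{2}$)
$w{\left(Z \right)} - 2556 = 4 \cdot 34^{2} - 2556 = 4 \cdot 1156 - 2556 = 4624 - 2556 = 2068$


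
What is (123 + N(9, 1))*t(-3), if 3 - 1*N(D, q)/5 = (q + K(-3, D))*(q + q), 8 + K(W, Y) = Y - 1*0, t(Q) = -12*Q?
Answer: 4248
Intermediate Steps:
K(W, Y) = -8 + Y (K(W, Y) = -8 + (Y - 1*0) = -8 + (Y + 0) = -8 + Y)
N(D, q) = 15 - 10*q*(-8 + D + q) (N(D, q) = 15 - 5*(q + (-8 + D))*(q + q) = 15 - 5*(-8 + D + q)*2*q = 15 - 10*q*(-8 + D + q))
(123 + N(9, 1))*t(-3) = (123 + (15 - 10*1² - 10*1*(-8 + 9)))*(-12*(-3)) = (123 + (15 - 10*1 - 10*1*1))*36 = (123 + (15 - 10 - 10))*36 = (123 - 5)*36 = 118*36 = 4248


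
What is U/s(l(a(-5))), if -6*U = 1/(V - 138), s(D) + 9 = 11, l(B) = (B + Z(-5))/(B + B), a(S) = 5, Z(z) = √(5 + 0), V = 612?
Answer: -1/5688 ≈ -0.00017581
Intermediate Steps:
Z(z) = √5
l(B) = (B + √5)/(2*B) (l(B) = (B + √5)/(B + B) = (B + √5)/((2*B)) = (B + √5)*(1/(2*B)) = (B + √5)/(2*B))
s(D) = 2 (s(D) = -9 + 11 = 2)
U = -1/2844 (U = -1/(6*(612 - 138)) = -⅙/474 = -⅙*1/474 = -1/2844 ≈ -0.00035162)
U/s(l(a(-5))) = -1/2844/2 = -1/2844*½ = -1/5688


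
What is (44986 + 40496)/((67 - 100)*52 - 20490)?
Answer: -14247/3701 ≈ -3.8495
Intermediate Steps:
(44986 + 40496)/((67 - 100)*52 - 20490) = 85482/(-33*52 - 20490) = 85482/(-1716 - 20490) = 85482/(-22206) = 85482*(-1/22206) = -14247/3701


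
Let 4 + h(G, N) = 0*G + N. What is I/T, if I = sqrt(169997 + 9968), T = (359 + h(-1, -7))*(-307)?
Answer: -sqrt(179965)/106836 ≈ -0.0039708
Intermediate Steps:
h(G, N) = -4 + N (h(G, N) = -4 + (0*G + N) = -4 + (0 + N) = -4 + N)
T = -106836 (T = (359 + (-4 - 7))*(-307) = (359 - 11)*(-307) = 348*(-307) = -106836)
I = sqrt(179965) ≈ 424.22
I/T = sqrt(179965)/(-106836) = sqrt(179965)*(-1/106836) = -sqrt(179965)/106836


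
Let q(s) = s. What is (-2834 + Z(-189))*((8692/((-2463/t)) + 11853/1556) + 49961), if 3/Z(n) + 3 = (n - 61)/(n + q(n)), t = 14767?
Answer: 10299863754150715/1693933176 ≈ 6.0804e+6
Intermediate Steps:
Z(n) = 3/(-3 + (-61 + n)/(2*n)) (Z(n) = 3/(-3 + (n - 61)/(n + n)) = 3/(-3 + (-61 + n)/((2*n))) = 3/(-3 + (-61 + n)*(1/(2*n))) = 3/(-3 + (-61 + n)/(2*n)))
(-2834 + Z(-189))*((8692/((-2463/t)) + 11853/1556) + 49961) = (-2834 - 6*(-189)/(61 + 5*(-189)))*((8692/((-2463/14767)) + 11853/1556) + 49961) = (-2834 - 6*(-189)/(61 - 945))*((8692/((-2463*1/14767)) + 11853*(1/1556)) + 49961) = (-2834 - 6*(-189)/(-884))*((8692/(-2463/14767) + 11853/1556) + 49961) = (-2834 - 6*(-189)*(-1/884))*((8692*(-14767/2463) + 11853/1556) + 49961) = (-2834 - 567/442)*((-128354764/2463 + 11853/1556) + 49961) = -1253195*(-199690818845/3832428 + 49961)/442 = -1253195/442*(-8218883537/3832428) = 10299863754150715/1693933176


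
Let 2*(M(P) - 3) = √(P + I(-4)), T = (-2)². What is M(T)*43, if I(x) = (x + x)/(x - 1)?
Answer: 129 + 43*√35/5 ≈ 179.88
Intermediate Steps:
I(x) = 2*x/(-1 + x) (I(x) = (2*x)/(-1 + x) = 2*x/(-1 + x))
T = 4
M(P) = 3 + √(8/5 + P)/2 (M(P) = 3 + √(P + 2*(-4)/(-1 - 4))/2 = 3 + √(P + 2*(-4)/(-5))/2 = 3 + √(P + 2*(-4)*(-⅕))/2 = 3 + √(P + 8/5)/2 = 3 + √(8/5 + P)/2)
M(T)*43 = (3 + √(40 + 25*4)/10)*43 = (3 + √(40 + 100)/10)*43 = (3 + √140/10)*43 = (3 + (2*√35)/10)*43 = (3 + √35/5)*43 = 129 + 43*√35/5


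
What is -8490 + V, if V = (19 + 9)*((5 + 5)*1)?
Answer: -8210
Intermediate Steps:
V = 280 (V = 28*(10*1) = 28*10 = 280)
-8490 + V = -8490 + 280 = -8210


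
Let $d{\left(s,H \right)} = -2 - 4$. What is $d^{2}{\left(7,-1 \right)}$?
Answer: $36$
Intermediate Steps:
$d{\left(s,H \right)} = -6$
$d^{2}{\left(7,-1 \right)} = \left(-6\right)^{2} = 36$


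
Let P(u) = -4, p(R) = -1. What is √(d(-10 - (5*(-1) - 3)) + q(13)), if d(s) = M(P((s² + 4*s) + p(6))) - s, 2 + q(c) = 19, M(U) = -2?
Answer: √17 ≈ 4.1231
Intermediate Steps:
q(c) = 17 (q(c) = -2 + 19 = 17)
d(s) = -2 - s
√(d(-10 - (5*(-1) - 3)) + q(13)) = √((-2 - (-10 - (5*(-1) - 3))) + 17) = √((-2 - (-10 - (-5 - 3))) + 17) = √((-2 - (-10 - 1*(-8))) + 17) = √((-2 - (-10 + 8)) + 17) = √((-2 - 1*(-2)) + 17) = √((-2 + 2) + 17) = √(0 + 17) = √17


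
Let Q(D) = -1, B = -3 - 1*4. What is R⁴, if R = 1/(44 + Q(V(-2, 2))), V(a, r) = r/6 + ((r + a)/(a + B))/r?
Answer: 1/3418801 ≈ 2.9250e-7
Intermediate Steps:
B = -7 (B = -3 - 4 = -7)
V(a, r) = r/6 + (a + r)/(r*(-7 + a)) (V(a, r) = r/6 + ((r + a)/(a - 7))/r = r*(⅙) + ((a + r)/(-7 + a))/r = r/6 + ((a + r)/(-7 + a))/r = r/6 + (a + r)/(r*(-7 + a)))
R = 1/43 (R = 1/(44 - 1) = 1/43 ≈ 0.023256)
R⁴ = (1/43)⁴ = 1/3418801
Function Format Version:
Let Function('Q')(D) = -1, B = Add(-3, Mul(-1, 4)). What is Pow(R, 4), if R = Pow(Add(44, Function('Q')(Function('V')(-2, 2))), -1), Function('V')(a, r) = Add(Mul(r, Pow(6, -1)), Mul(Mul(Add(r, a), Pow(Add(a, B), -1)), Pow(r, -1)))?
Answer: Rational(1, 3418801) ≈ 2.9250e-7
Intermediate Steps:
B = -7 (B = Add(-3, -4) = -7)
Function('V')(a, r) = Add(Mul(Rational(1, 6), r), Mul(Pow(r, -1), Pow(Add(-7, a), -1), Add(a, r))) (Function('V')(a, r) = Add(Mul(r, Pow(6, -1)), Mul(Mul(Add(r, a), Pow(Add(a, -7), -1)), Pow(r, -1))) = Add(Mul(r, Rational(1, 6)), Mul(Mul(Add(a, r), Pow(Add(-7, a), -1)), Pow(r, -1))) = Add(Mul(Rational(1, 6), r), Mul(Mul(Pow(Add(-7, a), -1), Add(a, r)), Pow(r, -1))) = Add(Mul(Rational(1, 6), r), Mul(Pow(r, -1), Pow(Add(-7, a), -1), Add(a, r))))
R = Rational(1, 43) (R = Pow(Add(44, -1), -1) = Pow(43, -1) = Rational(1, 43) ≈ 0.023256)
Pow(R, 4) = Pow(Rational(1, 43), 4) = Rational(1, 3418801)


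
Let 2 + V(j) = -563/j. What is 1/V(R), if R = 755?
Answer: -755/2073 ≈ -0.36421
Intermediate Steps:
V(j) = -2 - 563/j
1/V(R) = 1/(-2 - 563/755) = 1/(-2073/755) = -755/2073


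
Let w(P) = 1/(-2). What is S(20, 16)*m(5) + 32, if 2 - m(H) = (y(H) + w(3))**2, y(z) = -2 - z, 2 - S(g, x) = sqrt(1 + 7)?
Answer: -153/2 + 217*sqrt(2)/2 ≈ 76.942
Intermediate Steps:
S(g, x) = 2 - 2*sqrt(2) (S(g, x) = 2 - sqrt(1 + 7) = 2 - sqrt(8) = 2 - 2*sqrt(2))
w(P) = -1/2
m(H) = 2 - (-5/2 - H)**2 (m(H) = 2 - ((-2 - H) - 1/2)**2 = 2 - (-5/2 - H)**2)
S(20, 16)*m(5) + 32 = (2 - 2*sqrt(2))*(2 - (5 + 2*5)**2/4) + 32 = (2 - 2*sqrt(2))*(2 - (5 + 10)**2/4) + 32 = (2 - 2*sqrt(2))*(2 - 1/4*15**2) + 32 = (2 - 2*sqrt(2))*(2 - 1/4*225) + 32 = (2 - 2*sqrt(2))*(2 - 225/4) + 32 = (2 - 2*sqrt(2))*(-217/4) + 32 = (-217/2 + 217*sqrt(2)/2) + 32 = -153/2 + 217*sqrt(2)/2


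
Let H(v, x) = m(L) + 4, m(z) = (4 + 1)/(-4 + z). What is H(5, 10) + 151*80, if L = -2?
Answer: 72499/6 ≈ 12083.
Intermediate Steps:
m(z) = 5/(-4 + z)
H(v, x) = 19/6 (H(v, x) = 5/(-4 - 2) + 4 = 5/(-6) + 4 = 5*(-1/6) + 4 = -5/6 + 4 = 19/6)
H(5, 10) + 151*80 = 19/6 + 151*80 = 19/6 + 12080 = 72499/6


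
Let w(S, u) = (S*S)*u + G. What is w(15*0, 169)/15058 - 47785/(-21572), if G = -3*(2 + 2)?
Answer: 359643833/162415588 ≈ 2.2143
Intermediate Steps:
G = -12 (G = -3*4 = -12)
w(S, u) = -12 + u*S**2 (w(S, u) = (S*S)*u - 12 = S**2*u - 12 = u*S**2 - 12 = -12 + u*S**2)
w(15*0, 169)/15058 - 47785/(-21572) = (-12 + 169*(15*0)**2)/15058 - 47785/(-21572) = (-12 + 169*0**2)*(1/15058) - 47785*(-1/21572) = (-12 + 169*0)*(1/15058) + 47785/21572 = (-12 + 0)*(1/15058) + 47785/21572 = -12*1/15058 + 47785/21572 = -6/7529 + 47785/21572 = 359643833/162415588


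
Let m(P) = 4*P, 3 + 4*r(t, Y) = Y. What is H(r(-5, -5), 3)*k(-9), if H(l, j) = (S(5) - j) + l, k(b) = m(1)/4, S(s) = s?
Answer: 0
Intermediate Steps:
r(t, Y) = -¾ + Y/4
k(b) = 1 (k(b) = (4*1)/4 = 4*(¼) = 1)
H(l, j) = 5 + l - j (H(l, j) = (5 - j) + l = 5 + l - j)
H(r(-5, -5), 3)*k(-9) = (5 + (-¾ + (¼)*(-5)) - 1*3)*1 = (5 + (-¾ - 5/4) - 3)*1 = (5 - 2 - 3)*1 = 0*1 = 0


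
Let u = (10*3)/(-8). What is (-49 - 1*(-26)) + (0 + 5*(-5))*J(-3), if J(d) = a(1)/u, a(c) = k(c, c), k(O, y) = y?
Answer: -49/3 ≈ -16.333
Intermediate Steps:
u = -15/4 (u = 30*(-⅛) = -15/4 ≈ -3.7500)
a(c) = c
J(d) = -4/15 (J(d) = 1/(-15/4) = 1*(-4/15) = -4/15)
(-49 - 1*(-26)) + (0 + 5*(-5))*J(-3) = (-49 - 1*(-26)) + (0 + 5*(-5))*(-4/15) = (-49 + 26) + (0 - 25)*(-4/15) = -23 - 25*(-4/15) = -23 + 20/3 = -49/3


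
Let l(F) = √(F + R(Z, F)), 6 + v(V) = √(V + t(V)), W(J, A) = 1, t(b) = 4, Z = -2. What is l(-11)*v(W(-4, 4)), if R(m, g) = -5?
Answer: 4*I*(-6 + √5) ≈ -15.056*I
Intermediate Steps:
v(V) = -6 + √(4 + V) (v(V) = -6 + √(V + 4) = -6 + √(4 + V))
l(F) = √(-5 + F) (l(F) = √(F - 5) = √(-5 + F))
l(-11)*v(W(-4, 4)) = √(-5 - 11)*(-6 + √(4 + 1)) = √(-16)*(-6 + √5) = (4*I)*(-6 + √5) = 4*I*(-6 + √5)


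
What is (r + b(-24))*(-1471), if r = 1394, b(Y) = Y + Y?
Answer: -1979966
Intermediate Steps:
b(Y) = 2*Y
(r + b(-24))*(-1471) = (1394 + 2*(-24))*(-1471) = (1394 - 48)*(-1471) = 1346*(-1471) = -1979966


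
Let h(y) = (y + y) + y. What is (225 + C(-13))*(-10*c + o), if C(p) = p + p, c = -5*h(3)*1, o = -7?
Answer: 88157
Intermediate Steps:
h(y) = 3*y (h(y) = 2*y + y = 3*y)
c = -45 (c = -15*3*1 = -5*9*1 = -45*1 = -45)
C(p) = 2*p
(225 + C(-13))*(-10*c + o) = (225 + 2*(-13))*(-10*(-45) - 7) = (225 - 26)*(450 - 7) = 199*443 = 88157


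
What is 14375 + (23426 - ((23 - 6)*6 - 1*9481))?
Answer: 47180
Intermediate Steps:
14375 + (23426 - ((23 - 6)*6 - 1*9481)) = 14375 + (23426 - (17*6 - 9481)) = 14375 + (23426 - (102 - 9481)) = 14375 + (23426 - 1*(-9379)) = 14375 + (23426 + 9379) = 14375 + 32805 = 47180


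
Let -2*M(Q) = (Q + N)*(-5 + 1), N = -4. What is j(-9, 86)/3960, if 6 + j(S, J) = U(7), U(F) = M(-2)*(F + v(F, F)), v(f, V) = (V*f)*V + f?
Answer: -13/12 ≈ -1.0833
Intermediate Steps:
M(Q) = -8 + 2*Q (M(Q) = -(Q - 4)*(-5 + 1)/2 = -(-4 + Q)*(-4)/2 = -(16 - 4*Q)/2 = -8 + 2*Q)
v(f, V) = f + f*V² (v(f, V) = f*V² + f = f + f*V²)
U(F) = -12*F - 12*F*(1 + F²) (U(F) = (-8 + 2*(-2))*(F + F*(1 + F²)) = (-8 - 4)*(F + F*(1 + F²)) = -12*(F + F*(1 + F²)) = -12*F - 12*F*(1 + F²))
j(S, J) = -4290 (j(S, J) = -6 + 12*7*(-2 - 1*7²) = -6 + 12*7*(-2 - 1*49) = -6 + 12*7*(-2 - 49) = -6 + 12*7*(-51) = -6 - 4284 = -4290)
j(-9, 86)/3960 = -4290/3960 = -4290*1/3960 = -13/12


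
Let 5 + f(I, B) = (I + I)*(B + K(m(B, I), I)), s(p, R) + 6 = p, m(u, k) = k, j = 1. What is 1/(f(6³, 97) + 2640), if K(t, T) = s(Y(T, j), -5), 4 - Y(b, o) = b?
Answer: -1/49637 ≈ -2.0146e-5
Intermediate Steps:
Y(b, o) = 4 - b
s(p, R) = -6 + p
K(t, T) = -2 - T (K(t, T) = -6 + (4 - T) = -2 - T)
f(I, B) = -5 + 2*I*(-2 + B - I) (f(I, B) = -5 + (I + I)*(B + (-2 - I)) = -5 + (2*I)*(-2 + B - I) = -5 + 2*I*(-2 + B - I))
1/(f(6³, 97) + 2640) = 1/((-5 - 2*6³*(2 + 6³) + 2*97*6³) + 2640) = 1/((-5 - 2*216*(2 + 216) + 2*97*216) + 2640) = 1/((-5 - 2*216*218 + 41904) + 2640) = 1/((-5 - 94176 + 41904) + 2640) = 1/(-52277 + 2640) = 1/(-49637) = -1/49637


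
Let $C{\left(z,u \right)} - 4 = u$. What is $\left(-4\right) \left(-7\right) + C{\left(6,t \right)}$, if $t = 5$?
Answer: $37$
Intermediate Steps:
$C{\left(z,u \right)} = 4 + u$
$\left(-4\right) \left(-7\right) + C{\left(6,t \right)} = \left(-4\right) \left(-7\right) + \left(4 + 5\right) = 28 + 9 = 37$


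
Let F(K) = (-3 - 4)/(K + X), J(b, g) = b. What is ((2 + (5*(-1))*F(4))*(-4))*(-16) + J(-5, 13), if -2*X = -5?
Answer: 6079/13 ≈ 467.62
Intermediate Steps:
X = 5/2 (X = -½*(-5) = 5/2 ≈ 2.5000)
F(K) = -7/(5/2 + K) (F(K) = (-3 - 4)/(K + 5/2) = -7/(5/2 + K))
((2 + (5*(-1))*F(4))*(-4))*(-16) + J(-5, 13) = ((2 + (5*(-1))*(-14/(5 + 2*4)))*(-4))*(-16) - 5 = ((2 - (-70)/(5 + 8))*(-4))*(-16) - 5 = ((2 - (-70)/13)*(-4))*(-16) - 5 = ((2 - 5*(-14/13))*(-4))*(-16) - 5 = ((2 + 70/13)*(-4))*(-16) - 5 = ((96/13)*(-4))*(-16) - 5 = -384/13*(-16) - 5 = 6144/13 - 5 = 6079/13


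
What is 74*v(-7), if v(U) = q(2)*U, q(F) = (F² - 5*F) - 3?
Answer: 4662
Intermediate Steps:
q(F) = -3 + F² - 5*F
v(U) = -9*U (v(U) = (-3 + 2² - 5*2)*U = (-3 + 4 - 10)*U = -9*U)
74*v(-7) = 74*(-9*(-7)) = 74*63 = 4662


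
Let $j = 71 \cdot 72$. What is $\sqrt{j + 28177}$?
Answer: $\sqrt{33289} \approx 182.45$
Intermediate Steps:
$j = 5112$
$\sqrt{j + 28177} = \sqrt{5112 + 28177} = \sqrt{33289}$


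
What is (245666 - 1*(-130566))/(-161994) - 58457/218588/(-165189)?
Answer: -2264183486872561/974888886230868 ≈ -2.3225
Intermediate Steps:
(245666 - 1*(-130566))/(-161994) - 58457/218588/(-165189) = (245666 + 130566)*(-1/161994) - 58457*1/218588*(-1/165189) = 376232*(-1/161994) - 58457/218588*(-1/165189) = -188116/80997 + 58457/36108333132 = -2264183486872561/974888886230868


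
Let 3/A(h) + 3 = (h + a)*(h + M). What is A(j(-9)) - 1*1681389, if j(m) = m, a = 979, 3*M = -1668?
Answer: -921490285620/548053 ≈ -1.6814e+6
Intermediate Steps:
M = -556 (M = (1/3)*(-1668) = -556)
A(h) = 3/(-3 + (-556 + h)*(979 + h)) (A(h) = 3/(-3 + (h + 979)*(h - 556)) = 3/(-3 + (979 + h)*(-556 + h)) = 3/(-3 + (-556 + h)*(979 + h)))
A(j(-9)) - 1*1681389 = 3/(-544327 + (-9)**2 + 423*(-9)) - 1*1681389 = 3/(-544327 + 81 - 3807) - 1681389 = 3/(-548053) - 1681389 = 3*(-1/548053) - 1681389 = -3/548053 - 1681389 = -921490285620/548053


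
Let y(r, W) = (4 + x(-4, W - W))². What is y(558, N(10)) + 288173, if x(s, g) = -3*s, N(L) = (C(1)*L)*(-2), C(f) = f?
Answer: 288429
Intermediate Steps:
N(L) = -2*L (N(L) = (1*L)*(-2) = L*(-2) = -2*L)
y(r, W) = 256 (y(r, W) = (4 - 3*(-4))² = (4 + 12)² = 16² = 256)
y(558, N(10)) + 288173 = 256 + 288173 = 288429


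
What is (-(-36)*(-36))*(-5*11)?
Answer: 71280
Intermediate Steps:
(-(-36)*(-36))*(-5*11) = -36*36*(-55) = -1296*(-55) = 71280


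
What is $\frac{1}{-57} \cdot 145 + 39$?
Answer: $\frac{2078}{57} \approx 36.456$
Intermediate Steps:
$\frac{1}{-57} \cdot 145 + 39 = \left(- \frac{1}{57}\right) 145 + 39 = - \frac{145}{57} + 39 = \frac{2078}{57}$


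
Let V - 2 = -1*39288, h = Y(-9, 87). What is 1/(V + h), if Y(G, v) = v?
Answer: -1/39199 ≈ -2.5511e-5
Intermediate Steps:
h = 87
V = -39286 (V = 2 - 1*39288 = 2 - 39288 = -39286)
1/(V + h) = 1/(-39286 + 87) = 1/(-39199) = -1/39199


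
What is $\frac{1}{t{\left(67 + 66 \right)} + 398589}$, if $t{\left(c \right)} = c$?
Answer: $\frac{1}{398722} \approx 2.508 \cdot 10^{-6}$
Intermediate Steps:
$\frac{1}{t{\left(67 + 66 \right)} + 398589} = \frac{1}{\left(67 + 66\right) + 398589} = \frac{1}{133 + 398589} = \frac{1}{398722}$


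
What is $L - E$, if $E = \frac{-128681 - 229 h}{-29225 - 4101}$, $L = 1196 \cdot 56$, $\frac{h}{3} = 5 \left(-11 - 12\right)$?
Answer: $\frac{1115996250}{16663} \approx 66975.0$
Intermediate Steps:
$h = -345$ ($h = 3 \cdot 5 \left(-11 - 12\right) = 3 \cdot 5 \left(-23\right) = 3 \left(-115\right) = -345$)
$L = 66976$
$E = \frac{24838}{16663}$ ($E = \frac{-128681 - -79005}{-29225 - 4101} = \frac{-128681 + 79005}{-33326} = \left(-49676\right) \left(- \frac{1}{33326}\right) = \frac{24838}{16663} \approx 1.4906$)
$L - E = 66976 - \frac{24838}{16663} = \frac{1115996250}{16663}$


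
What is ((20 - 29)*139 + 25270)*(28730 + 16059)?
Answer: 1075786991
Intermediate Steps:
((20 - 29)*139 + 25270)*(28730 + 16059) = (-9*139 + 25270)*44789 = (-1251 + 25270)*44789 = 24019*44789 = 1075786991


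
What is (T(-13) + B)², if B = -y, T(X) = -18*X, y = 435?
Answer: 40401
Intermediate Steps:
B = -435 (B = -1*435 = -435)
(T(-13) + B)² = (-18*(-13) - 435)² = (234 - 435)² = (-201)² = 40401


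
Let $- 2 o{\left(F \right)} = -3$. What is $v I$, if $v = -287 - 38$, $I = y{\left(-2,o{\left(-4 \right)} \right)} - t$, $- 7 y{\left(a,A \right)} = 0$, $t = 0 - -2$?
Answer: $650$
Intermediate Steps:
$o{\left(F \right)} = \frac{3}{2}$ ($o{\left(F \right)} = \left(- \frac{1}{2}\right) \left(-3\right) = \frac{3}{2}$)
$t = 2$ ($t = 0 + 2 = 2$)
$y{\left(a,A \right)} = 0$ ($y{\left(a,A \right)} = \left(- \frac{1}{7}\right) 0 = 0$)
$I = -2$ ($I = 0 - 2 = -2$)
$v = -325$
$v I = \left(-325\right) \left(-2\right) = 650$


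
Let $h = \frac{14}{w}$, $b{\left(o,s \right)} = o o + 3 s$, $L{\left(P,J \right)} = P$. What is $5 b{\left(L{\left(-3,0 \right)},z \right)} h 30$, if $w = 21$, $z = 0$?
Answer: $900$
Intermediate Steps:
$b{\left(o,s \right)} = o^{2} + 3 s$
$h = \frac{2}{3}$ ($h = \frac{14}{21} = 14 \cdot \frac{1}{21} = \frac{2}{3} \approx 0.66667$)
$5 b{\left(L{\left(-3,0 \right)},z \right)} h 30 = 5 \left(\left(-3\right)^{2} + 3 \cdot 0\right) \frac{2}{3} \cdot 30 = 5 \left(9 + 0\right) \frac{2}{3} \cdot 30 = 5 \cdot 9 \cdot \frac{2}{3} \cdot 30 = 45 \cdot \frac{2}{3} \cdot 30 = 30 \cdot 30 = 900$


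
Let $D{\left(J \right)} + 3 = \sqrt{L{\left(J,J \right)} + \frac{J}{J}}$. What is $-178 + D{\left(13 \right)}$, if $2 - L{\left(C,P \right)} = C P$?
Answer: $-181 + i \sqrt{166} \approx -181.0 + 12.884 i$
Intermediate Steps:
$L{\left(C,P \right)} = 2 - C P$
$D{\left(J \right)} = -3 + \sqrt{3 - J^{2}}$ ($D{\left(J \right)} = -3 + \sqrt{\left(2 - J J\right) + \frac{J}{J}} = -3 + \sqrt{\left(2 - J^{2}\right) + 1} = -3 + \sqrt{3 - J^{2}}$)
$-178 + D{\left(13 \right)} = -178 - \left(3 - \sqrt{3 - 13^{2}}\right) = -178 - \left(3 - \sqrt{3 - 169}\right) = -178 - \left(3 - \sqrt{-166}\right) = -178 - \left(3 - i \sqrt{166}\right) = -181 + i \sqrt{166}$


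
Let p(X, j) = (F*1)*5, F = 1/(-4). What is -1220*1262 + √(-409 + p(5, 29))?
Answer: -1539640 + I*√1641/2 ≈ -1.5396e+6 + 20.255*I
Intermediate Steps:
F = -¼ ≈ -0.25000
p(X, j) = -5/4 (p(X, j) = -¼*1*5 = -¼*5 = -5/4)
-1220*1262 + √(-409 + p(5, 29)) = -1220*1262 + √(-409 - 5/4) = -1539640 + √(-1641/4) = -1539640 + I*√1641/2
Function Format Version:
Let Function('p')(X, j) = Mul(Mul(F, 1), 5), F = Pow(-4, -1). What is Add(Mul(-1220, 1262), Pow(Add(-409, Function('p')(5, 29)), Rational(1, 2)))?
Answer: Add(-1539640, Mul(Rational(1, 2), I, Pow(1641, Rational(1, 2)))) ≈ Add(-1.5396e+6, Mul(20.255, I))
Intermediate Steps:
F = Rational(-1, 4) ≈ -0.25000
Function('p')(X, j) = Rational(-5, 4) (Function('p')(X, j) = Mul(Mul(Rational(-1, 4), 1), 5) = Mul(Rational(-1, 4), 5) = Rational(-5, 4))
Add(Mul(-1220, 1262), Pow(Add(-409, Function('p')(5, 29)), Rational(1, 2))) = Add(Mul(-1220, 1262), Pow(Add(-409, Rational(-5, 4)), Rational(1, 2))) = Add(-1539640, Pow(Rational(-1641, 4), Rational(1, 2))) = Add(-1539640, Mul(Rational(1, 2), I, Pow(1641, Rational(1, 2))))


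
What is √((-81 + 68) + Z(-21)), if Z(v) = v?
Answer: I*√34 ≈ 5.8309*I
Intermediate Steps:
√((-81 + 68) + Z(-21)) = √((-81 + 68) - 21) = √(-13 - 21) = √(-34) = I*√34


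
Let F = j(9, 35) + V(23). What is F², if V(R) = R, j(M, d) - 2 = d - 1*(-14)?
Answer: 5476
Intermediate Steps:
j(M, d) = 16 + d (j(M, d) = 2 + (d - 1*(-14)) = 2 + (d + 14) = 2 + (14 + d) = 16 + d)
F = 74 (F = (16 + 35) + 23 = 51 + 23 = 74)
F² = 74² = 5476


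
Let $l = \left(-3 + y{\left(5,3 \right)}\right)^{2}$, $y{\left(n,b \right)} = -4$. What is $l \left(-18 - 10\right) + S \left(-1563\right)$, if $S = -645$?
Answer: $1006763$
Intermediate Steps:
$l = 49$ ($l = \left(-3 - 4\right)^{2} = \left(-7\right)^{2} = 49$)
$l \left(-18 - 10\right) + S \left(-1563\right) = 49 \left(-18 - 10\right) - -1008135 = 49 \left(-28\right) + 1008135 = -1372 + 1008135 = 1006763$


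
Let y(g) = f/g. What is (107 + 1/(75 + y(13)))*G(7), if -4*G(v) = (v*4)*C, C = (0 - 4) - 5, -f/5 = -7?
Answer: 6809229/1010 ≈ 6741.8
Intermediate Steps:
f = 35 (f = -5*(-7) = 35)
y(g) = 35/g
C = -9 (C = -4 - 5 = -9)
G(v) = 9*v (G(v) = -v*4*(-9)/4 = -4*v*(-9)/4 = -(-9)*v = 9*v)
(107 + 1/(75 + y(13)))*G(7) = (107 + 1/(75 + 35/13))*(9*7) = (107 + 1/(75 + 35*(1/13)))*63 = (107 + 1/(75 + 35/13))*63 = (107 + 1/(1010/13))*63 = (107 + 13/1010)*63 = (108083/1010)*63 = 6809229/1010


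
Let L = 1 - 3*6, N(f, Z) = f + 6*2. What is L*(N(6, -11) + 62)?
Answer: -1360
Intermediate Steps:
N(f, Z) = 12 + f (N(f, Z) = f + 12 = 12 + f)
L = -17 (L = 1 - 18 = -17)
L*(N(6, -11) + 62) = -17*((12 + 6) + 62) = -17*(18 + 62) = -17*80 = -1360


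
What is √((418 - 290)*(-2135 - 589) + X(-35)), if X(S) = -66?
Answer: I*√348738 ≈ 590.54*I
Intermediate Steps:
√((418 - 290)*(-2135 - 589) + X(-35)) = √((418 - 290)*(-2135 - 589) - 66) = √(128*(-2724) - 66) = √(-348672 - 66) = √(-348738) = I*√348738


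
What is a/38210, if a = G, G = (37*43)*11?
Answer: 17501/38210 ≈ 0.45802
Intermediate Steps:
G = 17501 (G = 1591*11 = 17501)
a = 17501
a/38210 = 17501/38210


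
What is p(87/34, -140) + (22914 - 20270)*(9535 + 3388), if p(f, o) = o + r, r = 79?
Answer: 34168351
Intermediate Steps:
p(f, o) = 79 + o (p(f, o) = o + 79 = 79 + o)
p(87/34, -140) + (22914 - 20270)*(9535 + 3388) = (79 - 140) + (22914 - 20270)*(9535 + 3388) = -61 + 2644*12923 = -61 + 34168412 = 34168351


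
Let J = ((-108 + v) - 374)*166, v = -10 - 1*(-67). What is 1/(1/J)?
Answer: -70550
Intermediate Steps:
v = 57 (v = -10 + 67 = 57)
J = -70550 (J = ((-108 + 57) - 374)*166 = (-51 - 374)*166 = -425*166 = -70550)
1/(1/J) = 1/(1/(-70550)) = 1/(-1/70550) = -70550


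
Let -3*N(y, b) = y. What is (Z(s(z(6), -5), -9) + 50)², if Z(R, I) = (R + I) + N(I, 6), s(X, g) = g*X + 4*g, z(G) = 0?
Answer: 576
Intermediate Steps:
s(X, g) = 4*g + X*g (s(X, g) = X*g + 4*g = 4*g + X*g)
N(y, b) = -y/3
Z(R, I) = R + 2*I/3 (Z(R, I) = (R + I) - I/3 = (I + R) - I/3 = R + 2*I/3)
(Z(s(z(6), -5), -9) + 50)² = ((-5*(4 + 0) + (⅔)*(-9)) + 50)² = ((-5*4 - 6) + 50)² = ((-20 - 6) + 50)² = (-26 + 50)² = 24² = 576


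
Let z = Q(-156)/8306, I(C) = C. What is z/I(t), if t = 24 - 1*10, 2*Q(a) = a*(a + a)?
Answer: 6084/29071 ≈ 0.20928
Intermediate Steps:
Q(a) = a² (Q(a) = (a*(a + a))/2 = (a*(2*a))/2 = (2*a²)/2 = a²)
t = 14 (t = 24 - 10 = 14)
z = 12168/4153 (z = (-156)²/8306 = 24336*(1/8306) = 12168/4153 ≈ 2.9299)
z/I(t) = (12168/4153)/14 = (12168/4153)*(1/14) = 6084/29071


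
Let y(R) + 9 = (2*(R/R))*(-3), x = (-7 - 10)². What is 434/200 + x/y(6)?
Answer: -5129/300 ≈ -17.097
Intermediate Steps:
x = 289 (x = (-17)² = 289)
y(R) = -15 (y(R) = -9 + (2*(R/R))*(-3) = -9 + (2*1)*(-3) = -9 + 2*(-3) = -9 - 6 = -15)
434/200 + x/y(6) = 434/200 + 289/(-15) = 434*(1/200) + 289*(-1/15) = 217/100 - 289/15 = -5129/300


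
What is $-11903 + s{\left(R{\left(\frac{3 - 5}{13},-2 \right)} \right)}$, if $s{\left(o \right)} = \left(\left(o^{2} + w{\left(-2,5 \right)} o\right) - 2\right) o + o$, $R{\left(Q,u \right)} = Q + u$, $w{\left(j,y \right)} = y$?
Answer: $- \frac{26117151}{2197} \approx -11888.0$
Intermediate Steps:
$s{\left(o \right)} = o + o \left(-2 + o^{2} + 5 o\right)$ ($s{\left(o \right)} = \left(\left(o^{2} + 5 o\right) - 2\right) o + o = \left(-2 + o^{2} + 5 o\right) o + o = o \left(-2 + o^{2} + 5 o\right) + o = o + o \left(-2 + o^{2} + 5 o\right)$)
$-11903 + s{\left(R{\left(\frac{3 - 5}{13},-2 \right)} \right)} = -11903 + \left(\frac{3 - 5}{13} - 2\right) \left(-1 + \left(\frac{3 - 5}{13} - 2\right)^{2} + 5 \left(\frac{3 - 5}{13} - 2\right)\right) = -11903 + \left(\left(-2\right) \frac{1}{13} - 2\right) \left(-1 + \left(\left(-2\right) \frac{1}{13} - 2\right)^{2} + 5 \left(\left(-2\right) \frac{1}{13} - 2\right)\right) = -11903 + \left(- \frac{2}{13} - 2\right) \left(-1 + \left(- \frac{2}{13} - 2\right)^{2} + 5 \left(- \frac{2}{13} - 2\right)\right) = -11903 - \frac{28 \left(-1 + \left(- \frac{28}{13}\right)^{2} + 5 \left(- \frac{28}{13}\right)\right)}{13} = -11903 - \frac{28 \left(-1 + \frac{784}{169} - \frac{140}{13}\right)}{13} = -11903 - - \frac{33740}{2197} = -11903 + \frac{33740}{2197} = - \frac{26117151}{2197}$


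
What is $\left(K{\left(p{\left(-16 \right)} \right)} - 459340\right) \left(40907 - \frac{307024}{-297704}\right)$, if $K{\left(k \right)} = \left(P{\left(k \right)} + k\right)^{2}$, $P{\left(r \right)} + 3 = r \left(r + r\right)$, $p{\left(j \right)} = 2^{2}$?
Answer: $- \frac{697600340554819}{37213} \approx -1.8746 \cdot 10^{10}$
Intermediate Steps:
$p{\left(j \right)} = 4$
$P{\left(r \right)} = -3 + 2 r^{2}$ ($P{\left(r \right)} = -3 + r \left(r + r\right) = -3 + r 2 r = -3 + 2 r^{2}$)
$K{\left(k \right)} = \left(-3 + k + 2 k^{2}\right)^{2}$ ($K{\left(k \right)} = \left(\left(-3 + 2 k^{2}\right) + k\right)^{2} = \left(-3 + k + 2 k^{2}\right)^{2}$)
$\left(K{\left(p{\left(-16 \right)} \right)} - 459340\right) \left(40907 - \frac{307024}{-297704}\right) = \left(\left(-3 + 4 + 2 \cdot 4^{2}\right)^{2} - 459340\right) \left(40907 - \frac{307024}{-297704}\right) = \left(\left(-3 + 4 + 2 \cdot 16\right)^{2} - 459340\right) \left(40907 - - \frac{38378}{37213}\right) = \left(\left(-3 + 4 + 32\right)^{2} - 459340\right) \left(40907 + \frac{38378}{37213}\right) = \left(33^{2} - 459340\right) \frac{1522310569}{37213} = \left(1089 - 459340\right) \frac{1522310569}{37213} = \left(-458251\right) \frac{1522310569}{37213} = - \frac{697600340554819}{37213}$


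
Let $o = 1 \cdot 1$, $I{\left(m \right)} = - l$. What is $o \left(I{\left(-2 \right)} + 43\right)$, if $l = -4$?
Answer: $47$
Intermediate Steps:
$I{\left(m \right)} = 4$ ($I{\left(m \right)} = \left(-1\right) \left(-4\right) = 4$)
$o = 1$
$o \left(I{\left(-2 \right)} + 43\right) = 1 \left(4 + 43\right) = 1 \cdot 47 = 47$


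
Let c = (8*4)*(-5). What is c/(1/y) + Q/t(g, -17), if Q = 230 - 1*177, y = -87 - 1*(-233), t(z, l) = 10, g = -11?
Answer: -233547/10 ≈ -23355.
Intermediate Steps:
y = 146 (y = -87 + 233 = 146)
Q = 53 (Q = 230 - 177 = 53)
c = -160 (c = 32*(-5) = -160)
c/(1/y) + Q/t(g, -17) = -160/(1/146) + 53/10 = -160/1/146 + 53*(⅒) = -160*146 + 53/10 = -23360 + 53/10 = -233547/10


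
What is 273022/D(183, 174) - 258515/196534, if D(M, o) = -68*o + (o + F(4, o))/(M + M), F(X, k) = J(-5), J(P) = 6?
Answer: -1729860206729/70921455774 ≈ -24.391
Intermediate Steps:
F(X, k) = 6
D(M, o) = -68*o + (6 + o)/(2*M) (D(M, o) = -68*o + (o + 6)/(M + M) = -68*o + (6 + o)/((2*M)) = -68*o + (6 + o)*(1/(2*M)) = -68*o + (6 + o)/(2*M))
273022/D(183, 174) - 258515/196534 = 273022/(((½)*(6 + 174 - 136*183*174)/183)) - 258515/196534 = 273022/(((½)*(1/183)*(6 + 174 - 4330512))) - 258515*1/196534 = 273022/(((½)*(1/183)*(-4330332))) - 258515/196534 = 273022/(-721722/61) - 258515/196534 = 273022*(-61/721722) - 258515/196534 = -8327171/360861 - 258515/196534 = -1729860206729/70921455774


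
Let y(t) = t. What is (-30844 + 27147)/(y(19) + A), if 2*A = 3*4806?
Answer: -3697/7228 ≈ -0.51148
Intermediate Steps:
A = 7209 (A = (3*4806)/2 = (1/2)*14418 = 7209)
(-30844 + 27147)/(y(19) + A) = (-30844 + 27147)/(19 + 7209) = -3697/7228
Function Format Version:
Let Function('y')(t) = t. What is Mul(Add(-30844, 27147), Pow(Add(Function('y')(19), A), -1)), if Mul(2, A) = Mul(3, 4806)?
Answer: Rational(-3697, 7228) ≈ -0.51148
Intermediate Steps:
A = 7209 (A = Mul(Rational(1, 2), Mul(3, 4806)) = Mul(Rational(1, 2), 14418) = 7209)
Mul(Add(-30844, 27147), Pow(Add(Function('y')(19), A), -1)) = Mul(Add(-30844, 27147), Pow(Add(19, 7209), -1)) = Mul(-3697, Pow(7228, -1)) = Mul(-3697, Rational(1, 7228)) = Rational(-3697, 7228)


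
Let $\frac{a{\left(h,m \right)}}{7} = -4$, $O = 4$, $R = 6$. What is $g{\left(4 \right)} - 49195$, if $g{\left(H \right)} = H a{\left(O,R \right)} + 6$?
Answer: $-49301$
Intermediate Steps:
$a{\left(h,m \right)} = -28$ ($a{\left(h,m \right)} = 7 \left(-4\right) = -28$)
$g{\left(H \right)} = 6 - 28 H$ ($g{\left(H \right)} = H \left(-28\right) + 6 = - 28 H + 6 = 6 - 28 H$)
$g{\left(4 \right)} - 49195 = \left(6 - 112\right) - 49195 = -106 - 49195 = -49301$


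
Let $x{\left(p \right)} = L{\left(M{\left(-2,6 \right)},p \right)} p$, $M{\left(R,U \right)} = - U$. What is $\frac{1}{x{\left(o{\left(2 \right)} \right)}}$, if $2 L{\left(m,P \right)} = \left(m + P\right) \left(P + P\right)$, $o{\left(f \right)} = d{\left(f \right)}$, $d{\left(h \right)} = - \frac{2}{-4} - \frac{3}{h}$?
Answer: $- \frac{1}{7} \approx -0.14286$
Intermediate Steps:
$d{\left(h \right)} = \frac{1}{2} - \frac{3}{h}$ ($d{\left(h \right)} = \left(-2\right) \left(- \frac{1}{4}\right) - \frac{3}{h} = \frac{1}{2} - \frac{3}{h}$)
$o{\left(f \right)} = \frac{-6 + f}{2 f}$
$L{\left(m,P \right)} = P \left(P + m\right)$ ($L{\left(m,P \right)} = \frac{\left(m + P\right) \left(P + P\right)}{2} = \frac{\left(P + m\right) 2 P}{2} = \frac{2 P \left(P + m\right)}{2} = P \left(P + m\right)$)
$x{\left(p \right)} = p^{2} \left(-6 + p\right)$ ($x{\left(p \right)} = p \left(p - 6\right) p = p \left(-6 + p\right) p = p^{2} \left(-6 + p\right)$)
$\frac{1}{x{\left(o{\left(2 \right)} \right)}} = \frac{1}{\left(\frac{-6 + 2}{2 \cdot 2}\right)^{2} \left(-6 + \frac{-6 + 2}{2 \cdot 2}\right)} = \frac{1}{\left(\frac{1}{2} \cdot \frac{1}{2} \left(-4\right)\right)^{2} \left(-6 + \frac{1}{2} \cdot \frac{1}{2} \left(-4\right)\right)} = \frac{1}{\left(-1\right)^{2} \left(-6 - 1\right)} = \frac{1}{1 \left(-7\right)} = \frac{1}{-7} = - \frac{1}{7}$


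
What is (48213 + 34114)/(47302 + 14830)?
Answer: 11761/8876 ≈ 1.3250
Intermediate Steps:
(48213 + 34114)/(47302 + 14830) = 82327/62132 = 82327*(1/62132) = 11761/8876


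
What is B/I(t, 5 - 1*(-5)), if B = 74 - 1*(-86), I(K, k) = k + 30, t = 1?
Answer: 4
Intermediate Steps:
I(K, k) = 30 + k
B = 160 (B = 74 + 86 = 160)
B/I(t, 5 - 1*(-5)) = 160/(30 + (5 - 1*(-5))) = 160/(30 + (5 + 5)) = 160/(30 + 10) = 160/40 = 160*(1/40) = 4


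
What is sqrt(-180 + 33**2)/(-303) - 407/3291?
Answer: -407/3291 - sqrt(101)/101 ≈ -0.22317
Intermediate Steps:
sqrt(-180 + 33**2)/(-303) - 407/3291 = sqrt(-180 + 1089)*(-1/303) - 407*1/3291 = sqrt(909)*(-1/303) - 407/3291 = (3*sqrt(101))*(-1/303) - 407/3291 = -sqrt(101)/101 - 407/3291 = -407/3291 - sqrt(101)/101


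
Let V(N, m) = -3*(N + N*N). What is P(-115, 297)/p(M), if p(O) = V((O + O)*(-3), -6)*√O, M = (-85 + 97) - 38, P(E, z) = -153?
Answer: -17*I*√26/212264 ≈ -0.00040838*I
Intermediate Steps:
M = -26 (M = 12 - 38 = -26)
V(N, m) = -3*N - 3*N² (V(N, m) = -3*(N + N²) = -3*N - 3*N²)
p(O) = 18*O^(3/2)*(1 - 6*O) (p(O) = (-3*(O + O)*(-3)*(1 + (O + O)*(-3)))*√O = (-3*(2*O)*(-3)*(1 + (2*O)*(-3)))*√O = (-3*(-6*O)*(1 - 6*O))*√O = (18*O*(1 - 6*O))*√O = 18*O^(3/2)*(1 - 6*O))
P(-115, 297)/p(M) = -153*I*√26/(676*(18 - 108*(-26))) = -153*I*√26/(676*(18 + 2808)) = -153*I*√26/1910376 = -17*I*√26/212264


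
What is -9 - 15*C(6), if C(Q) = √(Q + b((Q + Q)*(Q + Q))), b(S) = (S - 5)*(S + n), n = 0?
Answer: -9 - 15*√20022 ≈ -2131.5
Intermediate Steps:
b(S) = S*(-5 + S) (b(S) = (S - 5)*(S + 0) = (-5 + S)*S = S*(-5 + S))
C(Q) = √(Q + 4*Q²*(-5 + 4*Q²)) (C(Q) = √(Q + ((Q + Q)*(Q + Q))*(-5 + (Q + Q)*(Q + Q))) = √(Q + ((2*Q)*(2*Q))*(-5 + (2*Q)*(2*Q))) = √(Q + (4*Q²)*(-5 + 4*Q²)) = √(Q + 4*Q²*(-5 + 4*Q²)))
-9 - 15*C(6) = -9 - 15*√6*√(1 - 20*6 + 16*6³) = -9 - 15*√6*√(1 - 120 + 16*216) = -9 - 15*√6*√(1 - 120 + 3456) = -9 - 15*√20022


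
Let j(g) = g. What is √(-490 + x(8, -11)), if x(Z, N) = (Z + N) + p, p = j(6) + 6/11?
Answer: I*√58861/11 ≈ 22.056*I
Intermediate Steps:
p = 72/11 (p = 6 + 6/11 = 72/11 ≈ 6.5455)
x(Z, N) = 72/11 + N + Z (x(Z, N) = (Z + N) + 72/11 = (N + Z) + 72/11 = 72/11 + N + Z)
√(-490 + x(8, -11)) = √(-490 + (72/11 - 11 + 8)) = √(-490 + 39/11) = √(-5351/11) = I*√58861/11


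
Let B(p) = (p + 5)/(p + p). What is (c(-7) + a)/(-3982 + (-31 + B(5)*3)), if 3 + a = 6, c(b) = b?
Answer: 2/2005 ≈ 0.00099751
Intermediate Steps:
B(p) = (5 + p)/(2*p) (B(p) = (5 + p)/((2*p)) = (5 + p)*(1/(2*p)) = (5 + p)/(2*p))
a = 3 (a = -3 + 6 = 3)
(c(-7) + a)/(-3982 + (-31 + B(5)*3)) = (-7 + 3)/(-3982 + (-31 + ((½)*(5 + 5)/5)*3)) = -4/(-3982 + (-31 + ((½)*(⅕)*10)*3)) = -4/(-3982 + (-31 + 1*3)) = -4/(-3982 + (-31 + 3)) = -4/(-3982 - 28) = -4/(-4010) = -4*(-1/4010) = 2/2005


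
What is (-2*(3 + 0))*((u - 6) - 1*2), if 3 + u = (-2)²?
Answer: 42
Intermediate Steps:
u = 1 (u = -3 + (-2)² = -3 + 4 = 1)
(-2*(3 + 0))*((u - 6) - 1*2) = (-2*(3 + 0))*((1 - 6) - 1*2) = (-2*3)*(-5 - 2) = -6*(-7) = 42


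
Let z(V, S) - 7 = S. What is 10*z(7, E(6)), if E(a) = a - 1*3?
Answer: 100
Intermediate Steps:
E(a) = -3 + a (E(a) = a - 3 = -3 + a)
z(V, S) = 7 + S
10*z(7, E(6)) = 10*(7 + (-3 + 6)) = 10*(7 + 3) = 10*10 = 100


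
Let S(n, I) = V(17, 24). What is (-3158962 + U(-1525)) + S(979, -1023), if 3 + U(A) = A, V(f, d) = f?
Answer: -3160473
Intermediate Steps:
U(A) = -3 + A
S(n, I) = 17
(-3158962 + U(-1525)) + S(979, -1023) = (-3158962 + (-3 - 1525)) + 17 = (-3158962 - 1528) + 17 = -3160490 + 17 = -3160473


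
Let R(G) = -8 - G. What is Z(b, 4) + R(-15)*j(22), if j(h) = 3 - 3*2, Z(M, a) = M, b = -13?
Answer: -34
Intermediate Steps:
j(h) = -3 (j(h) = 3 - 6 = -3)
Z(b, 4) + R(-15)*j(22) = -13 + (-8 - 1*(-15))*(-3) = -13 + (-8 + 15)*(-3) = -13 + 7*(-3) = -13 - 21 = -34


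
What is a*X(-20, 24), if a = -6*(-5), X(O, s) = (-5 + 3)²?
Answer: 120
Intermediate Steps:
X(O, s) = 4 (X(O, s) = (-2)² = 4)
a = 30
a*X(-20, 24) = 30*4 = 120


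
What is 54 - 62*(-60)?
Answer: 3774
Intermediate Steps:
54 - 62*(-60) = 54 + 3720 = 3774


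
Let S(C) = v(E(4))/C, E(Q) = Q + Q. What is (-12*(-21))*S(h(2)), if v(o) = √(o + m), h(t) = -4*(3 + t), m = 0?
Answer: -126*√2/5 ≈ -35.638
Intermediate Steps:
E(Q) = 2*Q
h(t) = -12 - 4*t
v(o) = √o (v(o) = √(o + 0) = √o)
S(C) = 2*√2/C (S(C) = √(2*4)/C = √8/C = (2*√2)/C = 2*√2/C)
(-12*(-21))*S(h(2)) = (-12*(-21))*(2*√2/(-12 - 4*2)) = 252*(2*√2/(-12 - 8)) = 252*(2*√2/(-20)) = 252*(2*√2*(-1/20)) = 252*(-√2/10) = -126*√2/5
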